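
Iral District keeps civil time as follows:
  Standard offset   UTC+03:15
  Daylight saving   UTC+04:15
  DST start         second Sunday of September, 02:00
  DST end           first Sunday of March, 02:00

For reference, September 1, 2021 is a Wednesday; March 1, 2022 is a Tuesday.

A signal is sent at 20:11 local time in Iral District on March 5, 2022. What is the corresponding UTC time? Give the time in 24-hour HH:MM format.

15:56

1 September 2021 is a Wednesday, so the first Sunday is September 5 and the second is September 12.
1 March 2022 is a Tuesday, so the first Sunday is March 6.
March 5, 2022 falls between 12 September 2021 and 6 March 2022, so daylight saving is in effect and Iral District is at UTC+04:15.
20:11 local − 4h15m = 15:56 UTC.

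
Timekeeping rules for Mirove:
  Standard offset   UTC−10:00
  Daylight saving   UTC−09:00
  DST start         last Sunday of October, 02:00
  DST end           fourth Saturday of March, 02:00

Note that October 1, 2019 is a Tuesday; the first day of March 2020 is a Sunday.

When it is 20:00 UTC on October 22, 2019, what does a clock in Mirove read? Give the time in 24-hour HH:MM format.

1 October 2019 is a Tuesday, so Sundays fall on 6, 13, 20, 27; the last is October 27.
1 March 2020 is a Sunday, so the first Saturday is March 7 and the fourth is March 28.
At the standard offset (UTC−10:00), 20:00 UTC − 10h = 10:00 Mirove standard time.
The standard-time date in Mirove, October 22, 2019, is outside the daylight-saving period (27 October 2019 – 28 March 2020), so Mirove is on standard time, UTC−10:00.
20:00 UTC − 10h = 10:00 local.

10:00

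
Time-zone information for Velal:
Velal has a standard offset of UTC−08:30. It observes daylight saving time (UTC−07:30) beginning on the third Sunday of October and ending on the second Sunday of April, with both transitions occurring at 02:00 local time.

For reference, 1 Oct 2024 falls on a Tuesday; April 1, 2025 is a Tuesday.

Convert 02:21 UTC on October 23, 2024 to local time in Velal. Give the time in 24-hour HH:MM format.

18:51

1 October 2024 is a Tuesday, so the first Sunday is October 6 and the third is October 20.
1 April 2025 is a Tuesday, so the first Sunday is April 6 and the second is April 13.
At the standard offset (UTC−08:30), 02:21 UTC − 8h30m = 17:51 Velal standard time (rolling into the previous day, 22 October 2024).
The standard-time date in Velal, October 22, 2024, lies within the daylight-saving period (20 October 2024 – 13 April 2025), so Velal is on daylight time, UTC−07:30.
02:21 UTC − 7h30m = 18:51 local (rolling into the previous day, 22 October 2024).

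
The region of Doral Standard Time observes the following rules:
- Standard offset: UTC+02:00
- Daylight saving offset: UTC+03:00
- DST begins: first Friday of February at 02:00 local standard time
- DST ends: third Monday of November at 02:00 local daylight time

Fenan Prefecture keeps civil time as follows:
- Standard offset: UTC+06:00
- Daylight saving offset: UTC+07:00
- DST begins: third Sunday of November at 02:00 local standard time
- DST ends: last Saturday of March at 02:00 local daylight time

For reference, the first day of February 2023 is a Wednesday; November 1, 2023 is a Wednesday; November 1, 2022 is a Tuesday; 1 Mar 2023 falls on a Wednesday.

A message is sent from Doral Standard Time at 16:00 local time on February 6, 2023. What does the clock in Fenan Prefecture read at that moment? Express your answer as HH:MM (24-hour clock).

1 February 2023 is a Wednesday, so the first Friday is February 3.
1 November 2023 is a Wednesday, so the first Monday is November 6 and the third is November 20.
February 6, 2023 falls between 3 February and 20 November, so daylight saving is in effect and Doral Standard Time is at UTC+03:00.
16:00 Doral Standard Time − 3h = 13:00 UTC.
1 November 2022 is a Tuesday, so the first Sunday is November 6 and the third is November 20.
1 March 2023 is a Wednesday, so Saturdays fall on 4, 11, 18, 25; the last is March 25.
At the standard offset (UTC+06:00), 13:00 UTC + 6h = 19:00 Fenan Prefecture standard time.
The standard-time date in Fenan Prefecture, February 6, 2023, lies within the daylight-saving period (20 November 2022 – 25 March 2023), so Fenan Prefecture is on daylight time, UTC+07:00.
13:00 UTC + 7h = 20:00 Fenan Prefecture.

20:00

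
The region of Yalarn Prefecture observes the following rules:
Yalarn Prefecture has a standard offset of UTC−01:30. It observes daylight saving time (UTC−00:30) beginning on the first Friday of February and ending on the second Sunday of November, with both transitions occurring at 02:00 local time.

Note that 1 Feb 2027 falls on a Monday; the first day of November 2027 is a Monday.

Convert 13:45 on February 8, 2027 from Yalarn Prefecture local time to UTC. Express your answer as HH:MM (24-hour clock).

14:15

1 February 2027 is a Monday, so the first Friday is February 5.
1 November 2027 is a Monday, so the first Sunday is November 7 and the second is November 14.
Daylight saving runs 5 February – 14 November; February 8, 2027 is inside that window, so Yalarn Prefecture is at UTC−00:30.
13:45 local + 0h30m = 14:15 UTC.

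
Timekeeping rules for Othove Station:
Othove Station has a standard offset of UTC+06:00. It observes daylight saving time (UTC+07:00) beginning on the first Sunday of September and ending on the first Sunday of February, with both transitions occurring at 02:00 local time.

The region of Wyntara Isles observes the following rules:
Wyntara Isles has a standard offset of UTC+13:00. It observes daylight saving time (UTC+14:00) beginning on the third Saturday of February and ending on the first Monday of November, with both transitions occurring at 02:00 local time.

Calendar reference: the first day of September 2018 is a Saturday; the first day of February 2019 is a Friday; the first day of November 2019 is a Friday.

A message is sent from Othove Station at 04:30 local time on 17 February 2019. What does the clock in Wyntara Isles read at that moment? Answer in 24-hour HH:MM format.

12:30

1 September 2018 is a Saturday, so the first Sunday is September 2.
1 February 2019 is a Friday, so the first Sunday is February 3.
17 February 2019 is outside the daylight-saving period (2 September 2018 – 3 February 2019), so Othove Station is on standard time, UTC+06:00.
04:30 Othove Station − 6h = 22:30 UTC (rolling into the previous day, 16 February 2019).
1 February 2019 is a Friday, so the first Saturday is February 2 and the third is February 16.
1 November 2019 is a Friday, so the first Monday is November 4.
At the standard offset (UTC+13:00), 22:30 UTC + 13h = 11:30 Wyntara Isles standard time (rolling into the next day, 17 February 2019).
The standard-time date in Wyntara Isles, 17 February 2019, falls between 16 February and 4 November, so daylight saving is in effect and Wyntara Isles is at UTC+14:00.
22:30 UTC + 14h = 12:30 Wyntara Isles (rolling into the next day, 17 February 2019).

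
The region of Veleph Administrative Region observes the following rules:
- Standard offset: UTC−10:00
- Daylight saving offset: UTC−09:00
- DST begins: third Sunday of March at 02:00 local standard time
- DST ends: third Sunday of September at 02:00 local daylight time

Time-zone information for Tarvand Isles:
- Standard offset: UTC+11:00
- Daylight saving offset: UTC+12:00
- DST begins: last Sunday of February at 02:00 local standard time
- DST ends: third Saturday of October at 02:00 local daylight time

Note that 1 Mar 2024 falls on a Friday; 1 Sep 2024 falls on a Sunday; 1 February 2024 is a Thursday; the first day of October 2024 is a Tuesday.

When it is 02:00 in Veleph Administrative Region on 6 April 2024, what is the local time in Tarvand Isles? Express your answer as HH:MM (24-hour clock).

23:00

1 March 2024 is a Friday, so the first Sunday is March 3 and the third is March 17.
1 September 2024 is a Sunday, so the first Sunday is September 1 and the third is September 15.
6 April 2024 falls between 17 March and 15 September, so daylight saving is in effect and Veleph Administrative Region is at UTC−09:00.
02:00 Veleph Administrative Region + 9h = 11:00 UTC.
1 February 2024 is a Thursday, so Sundays fall on 4, 11, 18, 25; the last is February 25.
1 October 2024 is a Tuesday, so the first Saturday is October 5 and the third is October 19.
At the standard offset (UTC+11:00), 11:00 UTC + 11h = 22:00 Tarvand Isles standard time.
The standard-time date in Tarvand Isles, 6 April 2024, falls between 25 February and 19 October, so daylight saving is in effect and Tarvand Isles is at UTC+12:00.
11:00 UTC + 12h = 23:00 Tarvand Isles.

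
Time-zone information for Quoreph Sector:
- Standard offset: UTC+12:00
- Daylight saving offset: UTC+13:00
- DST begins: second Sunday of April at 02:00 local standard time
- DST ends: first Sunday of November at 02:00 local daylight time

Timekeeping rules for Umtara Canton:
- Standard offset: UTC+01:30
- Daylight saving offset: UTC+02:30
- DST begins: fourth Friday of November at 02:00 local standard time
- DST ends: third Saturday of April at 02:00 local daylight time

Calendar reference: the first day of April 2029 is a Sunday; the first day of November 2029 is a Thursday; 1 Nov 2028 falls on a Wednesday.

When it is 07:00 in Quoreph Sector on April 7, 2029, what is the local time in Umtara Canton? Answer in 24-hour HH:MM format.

1 April 2029 is a Sunday, so the first Sunday is April 1 and the second is April 8.
1 November 2029 is a Thursday, so the first Sunday is November 4.
April 7, 2029 is outside the daylight-saving period (8 April – 4 November), so Quoreph Sector is on standard time, UTC+12:00.
07:00 Quoreph Sector − 12h = 19:00 UTC (rolling into the previous day, 6 April 2029).
1 November 2028 is a Wednesday, so the first Friday is November 3 and the fourth is November 24.
1 April 2029 is a Sunday, so the first Saturday is April 7 and the third is April 21.
At the standard offset (UTC+01:30), 19:00 UTC + 1h30m = 20:30 Umtara Canton standard time.
Daylight saving runs 24 November 2028 – 21 April 2029; the standard-time date in Umtara Canton, April 6, 2029, is inside that window, so Umtara Canton is at UTC+02:30.
19:00 UTC + 2h30m = 21:30 Umtara Canton.

21:30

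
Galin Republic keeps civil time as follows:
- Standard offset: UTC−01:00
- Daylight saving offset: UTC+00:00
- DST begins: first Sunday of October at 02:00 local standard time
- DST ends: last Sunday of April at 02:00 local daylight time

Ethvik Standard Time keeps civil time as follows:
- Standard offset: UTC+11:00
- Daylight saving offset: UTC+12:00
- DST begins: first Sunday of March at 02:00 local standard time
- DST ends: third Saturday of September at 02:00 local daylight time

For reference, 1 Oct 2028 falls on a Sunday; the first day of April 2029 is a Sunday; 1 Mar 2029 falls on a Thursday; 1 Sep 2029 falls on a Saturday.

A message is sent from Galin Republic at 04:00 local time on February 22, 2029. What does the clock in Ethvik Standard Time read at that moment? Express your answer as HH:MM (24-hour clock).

15:00

1 October 2028 is a Sunday, so the first Sunday is October 1.
1 April 2029 is a Sunday, so Sundays fall on 1, 8, 15, 22, 29; the last is April 29.
February 22, 2029 lies within the daylight-saving period (1 October 2028 – 29 April 2029), so Galin Republic is on daylight time, UTC+00:00.
04:00 Galin Republic − 0h = 04:00 UTC.
1 March 2029 is a Thursday, so the first Sunday is March 4.
1 September 2029 is a Saturday, so the first Saturday is September 1 and the third is September 15.
At the standard offset (UTC+11:00), 04:00 UTC + 11h = 15:00 Ethvik Standard Time standard time.
Daylight saving runs 4 March – 15 September; the standard-time date in Ethvik Standard Time, February 22, 2029, is outside that window, so Ethvik Standard Time is on standard time at UTC+11:00.
04:00 UTC + 11h = 15:00 Ethvik Standard Time.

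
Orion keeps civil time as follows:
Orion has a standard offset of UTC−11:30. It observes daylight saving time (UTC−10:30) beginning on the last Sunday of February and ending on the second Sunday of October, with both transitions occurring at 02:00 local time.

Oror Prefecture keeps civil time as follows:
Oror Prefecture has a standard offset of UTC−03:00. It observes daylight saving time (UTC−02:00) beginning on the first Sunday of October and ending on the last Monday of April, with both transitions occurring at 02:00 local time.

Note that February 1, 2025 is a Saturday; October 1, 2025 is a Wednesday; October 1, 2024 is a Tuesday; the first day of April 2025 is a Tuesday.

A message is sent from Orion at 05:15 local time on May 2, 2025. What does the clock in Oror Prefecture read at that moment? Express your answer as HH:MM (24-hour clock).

12:45

1 February 2025 is a Saturday, so Sundays fall on 2, 9, 16, 23; the last is February 23.
1 October 2025 is a Wednesday, so the first Sunday is October 5 and the second is October 12.
Daylight saving runs 23 February – 12 October; May 2, 2025 is inside that window, so Orion is at UTC−10:30.
05:15 Orion + 10h30m = 15:45 UTC.
1 October 2024 is a Tuesday, so the first Sunday is October 6.
1 April 2025 is a Tuesday, so Mondays fall on 7, 14, 21, 28; the last is April 28.
At the standard offset (UTC−03:00), 15:45 UTC − 3h = 12:45 Oror Prefecture standard time.
The standard-time date in Oror Prefecture, May 2, 2025, is outside the daylight-saving period (6 October 2024 – 28 April 2025), so Oror Prefecture is on standard time, UTC−03:00.
15:45 UTC − 3h = 12:45 Oror Prefecture.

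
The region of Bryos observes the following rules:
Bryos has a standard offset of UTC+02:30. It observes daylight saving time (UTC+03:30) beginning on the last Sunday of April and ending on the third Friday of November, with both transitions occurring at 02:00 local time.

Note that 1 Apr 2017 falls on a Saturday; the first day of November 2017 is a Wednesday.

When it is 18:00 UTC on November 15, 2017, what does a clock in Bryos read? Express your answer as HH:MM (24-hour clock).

21:30

1 April 2017 is a Saturday, so Sundays fall on 2, 9, 16, 23, 30; the last is April 30.
1 November 2017 is a Wednesday, so the first Friday is November 3 and the third is November 17.
At the standard offset (UTC+02:30), 18:00 UTC + 2h30m = 20:30 Bryos standard time.
Daylight saving runs 30 April – 17 November; the standard-time date in Bryos, November 15, 2017, is inside that window, so Bryos is at UTC+03:30.
18:00 UTC + 3h30m = 21:30 local.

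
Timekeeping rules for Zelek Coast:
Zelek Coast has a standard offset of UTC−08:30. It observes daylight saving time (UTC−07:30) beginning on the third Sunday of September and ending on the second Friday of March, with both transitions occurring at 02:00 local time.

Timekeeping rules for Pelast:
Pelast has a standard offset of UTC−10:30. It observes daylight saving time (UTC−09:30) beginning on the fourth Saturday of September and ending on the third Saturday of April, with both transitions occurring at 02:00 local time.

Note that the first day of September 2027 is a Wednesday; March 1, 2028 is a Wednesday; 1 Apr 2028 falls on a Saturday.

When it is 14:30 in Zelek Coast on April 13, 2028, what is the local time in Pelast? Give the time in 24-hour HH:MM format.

1 September 2027 is a Wednesday, so the first Sunday is September 5 and the third is September 19.
1 March 2028 is a Wednesday, so the first Friday is March 3 and the second is March 10.
April 13, 2028 is outside the daylight-saving period (19 September 2027 – 10 March 2028), so Zelek Coast is on standard time, UTC−08:30.
14:30 Zelek Coast + 8h30m = 23:00 UTC.
1 September 2027 is a Wednesday, so the first Saturday is September 4 and the fourth is September 25.
1 April 2028 is a Saturday, so the first Saturday is April 1 and the third is April 15.
At the standard offset (UTC−10:30), 23:00 UTC − 10h30m = 12:30 Pelast standard time.
The standard-time date in Pelast, April 13, 2028, lies within the daylight-saving period (25 September 2027 – 15 April 2028), so Pelast is on daylight time, UTC−09:30.
23:00 UTC − 9h30m = 13:30 Pelast.

13:30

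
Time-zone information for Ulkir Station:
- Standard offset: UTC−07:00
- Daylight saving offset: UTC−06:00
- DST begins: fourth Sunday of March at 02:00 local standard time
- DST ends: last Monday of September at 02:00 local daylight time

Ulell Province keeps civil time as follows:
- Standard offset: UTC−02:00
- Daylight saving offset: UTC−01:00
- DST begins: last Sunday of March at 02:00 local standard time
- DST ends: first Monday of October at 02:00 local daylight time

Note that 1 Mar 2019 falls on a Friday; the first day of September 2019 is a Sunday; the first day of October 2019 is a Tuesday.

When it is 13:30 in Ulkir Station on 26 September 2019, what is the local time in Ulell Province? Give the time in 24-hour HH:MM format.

1 March 2019 is a Friday, so the first Sunday is March 3 and the fourth is March 24.
1 September 2019 is a Sunday, so Mondays fall on 2, 9, 16, 23, 30; the last is September 30.
26 September 2019 falls between 24 March and 30 September, so daylight saving is in effect and Ulkir Station is at UTC−06:00.
13:30 Ulkir Station + 6h = 19:30 UTC.
1 March 2019 is a Friday, so Sundays fall on 3, 10, 17, 24, 31; the last is March 31.
1 October 2019 is a Tuesday, so the first Monday is October 7.
At the standard offset (UTC−02:00), 19:30 UTC − 2h = 17:30 Ulell Province standard time.
Daylight saving runs 31 March – 7 October; the standard-time date in Ulell Province, 26 September 2019, is inside that window, so Ulell Province is at UTC−01:00.
19:30 UTC − 1h = 18:30 Ulell Province.

18:30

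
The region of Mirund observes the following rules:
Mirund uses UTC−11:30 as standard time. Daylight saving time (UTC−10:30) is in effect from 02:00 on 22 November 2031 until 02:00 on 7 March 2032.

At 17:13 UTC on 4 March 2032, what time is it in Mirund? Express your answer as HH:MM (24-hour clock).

06:43

At the standard offset (UTC−11:30), 17:13 UTC − 11h30m = 05:43 Mirund standard time.
The standard-time date in Mirund, 4 March 2032, lies within the daylight-saving period (22 November 2031 – 7 March 2032), so Mirund is on daylight time, UTC−10:30.
17:13 UTC − 10h30m = 06:43 local.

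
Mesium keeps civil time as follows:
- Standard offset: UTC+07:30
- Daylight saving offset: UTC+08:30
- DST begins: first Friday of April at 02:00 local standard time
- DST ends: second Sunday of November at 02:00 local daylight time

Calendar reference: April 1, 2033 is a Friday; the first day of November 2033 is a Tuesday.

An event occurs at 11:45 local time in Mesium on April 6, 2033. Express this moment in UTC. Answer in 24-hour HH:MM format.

03:15

1 April 2033 is a Friday, so the first Friday is April 1.
1 November 2033 is a Tuesday, so the first Sunday is November 6 and the second is November 13.
April 6, 2033 lies within the daylight-saving period (1 April – 13 November), so Mesium is on daylight time, UTC+08:30.
11:45 local − 8h30m = 03:15 UTC.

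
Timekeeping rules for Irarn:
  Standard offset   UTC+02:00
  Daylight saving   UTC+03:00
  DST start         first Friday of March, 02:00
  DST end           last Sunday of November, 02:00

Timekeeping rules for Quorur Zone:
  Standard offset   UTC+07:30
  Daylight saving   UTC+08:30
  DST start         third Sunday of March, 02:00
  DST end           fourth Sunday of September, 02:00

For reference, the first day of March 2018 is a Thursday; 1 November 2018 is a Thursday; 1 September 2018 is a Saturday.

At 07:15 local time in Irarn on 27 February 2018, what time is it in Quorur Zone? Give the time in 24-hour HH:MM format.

1 March 2018 is a Thursday, so the first Friday is March 2.
1 November 2018 is a Thursday, so Sundays fall on 4, 11, 18, 25; the last is November 25.
27 February 2018 does not fall between 2 March and 25 November, so daylight saving is not in effect and Irarn is at UTC+02:00.
07:15 Irarn − 2h = 05:15 UTC.
1 March 2018 is a Thursday, so the first Sunday is March 4 and the third is March 18.
1 September 2018 is a Saturday, so the first Sunday is September 2 and the fourth is September 23.
At the standard offset (UTC+07:30), 05:15 UTC + 7h30m = 12:45 Quorur Zone standard time.
The standard-time date in Quorur Zone, 27 February 2018, is outside the daylight-saving period (18 March – 23 September), so Quorur Zone is on standard time, UTC+07:30.
05:15 UTC + 7h30m = 12:45 Quorur Zone.

12:45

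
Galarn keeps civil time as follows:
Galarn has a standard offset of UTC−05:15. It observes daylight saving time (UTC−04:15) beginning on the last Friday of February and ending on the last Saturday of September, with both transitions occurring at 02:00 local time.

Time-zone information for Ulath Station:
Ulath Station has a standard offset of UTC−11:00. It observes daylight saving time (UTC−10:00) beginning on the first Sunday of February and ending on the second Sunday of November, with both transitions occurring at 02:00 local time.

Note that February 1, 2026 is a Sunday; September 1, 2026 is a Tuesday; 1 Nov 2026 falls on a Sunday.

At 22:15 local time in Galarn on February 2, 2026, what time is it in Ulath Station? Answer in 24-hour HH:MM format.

17:30

1 February 2026 is a Sunday, so Fridays fall on 6, 13, 20, 27; the last is February 27.
1 September 2026 is a Tuesday, so Saturdays fall on 5, 12, 19, 26; the last is September 26.
February 2, 2026 does not fall between 27 February and 26 September, so daylight saving is not in effect and Galarn is at UTC−05:15.
22:15 Galarn + 5h15m = 03:30 UTC (rolling into the next day, 3 February 2026).
1 February 2026 is a Sunday, so the first Sunday is February 1.
1 November 2026 is a Sunday, so the first Sunday is November 1 and the second is November 8.
At the standard offset (UTC−11:00), 03:30 UTC − 11h = 16:30 Ulath Station standard time (rolling into the previous day, 2 February 2026).
Daylight saving runs 1 February – 8 November; the standard-time date in Ulath Station, February 2, 2026, is inside that window, so Ulath Station is at UTC−10:00.
03:30 UTC − 10h = 17:30 Ulath Station (rolling into the previous day, 2 February 2026).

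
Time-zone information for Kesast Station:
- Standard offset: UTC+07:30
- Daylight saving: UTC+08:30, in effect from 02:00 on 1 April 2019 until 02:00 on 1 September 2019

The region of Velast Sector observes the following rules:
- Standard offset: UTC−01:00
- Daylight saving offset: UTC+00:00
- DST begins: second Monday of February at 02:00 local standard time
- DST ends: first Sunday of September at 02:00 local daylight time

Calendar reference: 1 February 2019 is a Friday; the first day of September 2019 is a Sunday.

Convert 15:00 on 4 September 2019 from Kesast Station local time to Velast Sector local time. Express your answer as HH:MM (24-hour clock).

4 September 2019 does not fall between 1 April and 1 September, so daylight saving is not in effect and Kesast Station is at UTC+07:30.
15:00 Kesast Station − 7h30m = 07:30 UTC.
1 February 2019 is a Friday, so the first Monday is February 4 and the second is February 11.
1 September 2019 is a Sunday, so the first Sunday is September 1.
At the standard offset (UTC−01:00), 07:30 UTC − 1h = 06:30 Velast Sector standard time.
Daylight saving runs 11 February – 1 September; the standard-time date in Velast Sector, 4 September 2019, is outside that window, so Velast Sector is on standard time at UTC−01:00.
07:30 UTC − 1h = 06:30 Velast Sector.

06:30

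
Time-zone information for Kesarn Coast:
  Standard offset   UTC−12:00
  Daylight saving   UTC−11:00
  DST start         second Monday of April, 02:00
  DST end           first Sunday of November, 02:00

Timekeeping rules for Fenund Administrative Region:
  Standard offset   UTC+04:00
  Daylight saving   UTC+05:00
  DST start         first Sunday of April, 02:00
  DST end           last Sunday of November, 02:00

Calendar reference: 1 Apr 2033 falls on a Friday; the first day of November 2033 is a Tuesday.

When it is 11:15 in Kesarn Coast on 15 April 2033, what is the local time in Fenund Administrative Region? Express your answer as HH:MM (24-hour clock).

03:15

1 April 2033 is a Friday, so the first Monday is April 4 and the second is April 11.
1 November 2033 is a Tuesday, so the first Sunday is November 6.
15 April 2033 falls between 11 April and 6 November, so daylight saving is in effect and Kesarn Coast is at UTC−11:00.
11:15 Kesarn Coast + 11h = 22:15 UTC.
1 April 2033 is a Friday, so the first Sunday is April 3.
1 November 2033 is a Tuesday, so Sundays fall on 6, 13, 20, 27; the last is November 27.
At the standard offset (UTC+04:00), 22:15 UTC + 4h = 02:15 Fenund Administrative Region standard time (rolling into the next day, 16 April 2033).
The standard-time date in Fenund Administrative Region, 16 April 2033, lies within the daylight-saving period (3 April – 27 November), so Fenund Administrative Region is on daylight time, UTC+05:00.
22:15 UTC + 5h = 03:15 Fenund Administrative Region (rolling into the next day, 16 April 2033).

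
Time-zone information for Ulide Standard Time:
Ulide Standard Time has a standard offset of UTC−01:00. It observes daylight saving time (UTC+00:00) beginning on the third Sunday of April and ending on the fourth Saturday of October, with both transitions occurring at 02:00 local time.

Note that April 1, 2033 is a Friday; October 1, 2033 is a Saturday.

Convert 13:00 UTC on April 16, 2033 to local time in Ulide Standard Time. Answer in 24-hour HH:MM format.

1 April 2033 is a Friday, so the first Sunday is April 3 and the third is April 17.
1 October 2033 is a Saturday, so the first Saturday is October 1 and the fourth is October 22.
At the standard offset (UTC−01:00), 13:00 UTC − 1h = 12:00 Ulide Standard Time standard time.
The standard-time date in Ulide Standard Time, April 16, 2033, does not fall between 17 April and 22 October, so daylight saving is not in effect and Ulide Standard Time is at UTC−01:00.
13:00 UTC − 1h = 12:00 local.

12:00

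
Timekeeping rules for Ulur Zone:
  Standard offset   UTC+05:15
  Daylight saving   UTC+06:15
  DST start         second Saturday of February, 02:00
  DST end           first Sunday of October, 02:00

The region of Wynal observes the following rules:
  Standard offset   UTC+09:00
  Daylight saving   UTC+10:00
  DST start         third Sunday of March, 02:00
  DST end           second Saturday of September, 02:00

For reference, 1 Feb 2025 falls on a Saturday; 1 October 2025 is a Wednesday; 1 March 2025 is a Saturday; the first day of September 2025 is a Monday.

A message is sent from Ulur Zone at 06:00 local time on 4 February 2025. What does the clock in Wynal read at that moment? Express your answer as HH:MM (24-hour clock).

09:45

1 February 2025 is a Saturday, so the first Saturday is February 1 and the second is February 8.
1 October 2025 is a Wednesday, so the first Sunday is October 5.
4 February 2025 is outside the daylight-saving period (8 February – 5 October), so Ulur Zone is on standard time, UTC+05:15.
06:00 Ulur Zone − 5h15m = 00:45 UTC.
1 March 2025 is a Saturday, so the first Sunday is March 2 and the third is March 16.
1 September 2025 is a Monday, so the first Saturday is September 6 and the second is September 13.
At the standard offset (UTC+09:00), 00:45 UTC + 9h = 09:45 Wynal standard time.
The standard-time date in Wynal, 4 February 2025, is outside the daylight-saving period (16 March – 13 September), so Wynal is on standard time, UTC+09:00.
00:45 UTC + 9h = 09:45 Wynal.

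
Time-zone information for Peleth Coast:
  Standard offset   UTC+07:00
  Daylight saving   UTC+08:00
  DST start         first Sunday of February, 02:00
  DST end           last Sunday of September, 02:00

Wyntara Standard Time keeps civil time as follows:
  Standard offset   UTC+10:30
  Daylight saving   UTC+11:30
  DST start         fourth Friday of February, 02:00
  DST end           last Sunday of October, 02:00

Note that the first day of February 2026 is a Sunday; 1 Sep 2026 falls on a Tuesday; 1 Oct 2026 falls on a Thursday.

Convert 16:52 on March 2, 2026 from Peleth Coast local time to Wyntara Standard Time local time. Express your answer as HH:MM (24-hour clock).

1 February 2026 is a Sunday, so the first Sunday is February 1.
1 September 2026 is a Tuesday, so Sundays fall on 6, 13, 20, 27; the last is September 27.
Daylight saving runs 1 February – 27 September; March 2, 2026 is inside that window, so Peleth Coast is at UTC+08:00.
16:52 Peleth Coast − 8h = 08:52 UTC.
1 February 2026 is a Sunday, so the first Friday is February 6 and the fourth is February 27.
1 October 2026 is a Thursday, so Sundays fall on 4, 11, 18, 25; the last is October 25.
At the standard offset (UTC+10:30), 08:52 UTC + 10h30m = 19:22 Wyntara Standard Time standard time.
The standard-time date in Wyntara Standard Time, March 2, 2026, falls between 27 February and 25 October, so daylight saving is in effect and Wyntara Standard Time is at UTC+11:30.
08:52 UTC + 11h30m = 20:22 Wyntara Standard Time.

20:22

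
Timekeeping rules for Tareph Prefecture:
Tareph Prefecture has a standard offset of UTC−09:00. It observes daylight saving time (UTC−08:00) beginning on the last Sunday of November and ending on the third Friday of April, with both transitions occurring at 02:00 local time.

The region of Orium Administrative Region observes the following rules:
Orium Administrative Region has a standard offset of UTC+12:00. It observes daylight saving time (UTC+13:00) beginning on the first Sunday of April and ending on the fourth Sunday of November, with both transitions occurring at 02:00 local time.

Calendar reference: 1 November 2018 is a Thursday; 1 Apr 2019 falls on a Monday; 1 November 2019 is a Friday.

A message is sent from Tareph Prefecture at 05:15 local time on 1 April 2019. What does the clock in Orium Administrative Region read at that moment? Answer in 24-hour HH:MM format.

01:15

1 November 2018 is a Thursday, so Sundays fall on 4, 11, 18, 25; the last is November 25.
1 April 2019 is a Monday, so the first Friday is April 5 and the third is April 19.
1 April 2019 falls between 25 November 2018 and 19 April 2019, so daylight saving is in effect and Tareph Prefecture is at UTC−08:00.
05:15 Tareph Prefecture + 8h = 13:15 UTC.
1 April 2019 is a Monday, so the first Sunday is April 7.
1 November 2019 is a Friday, so the first Sunday is November 3 and the fourth is November 24.
At the standard offset (UTC+12:00), 13:15 UTC + 12h = 01:15 Orium Administrative Region standard time (rolling into the next day, 2 April 2019).
Daylight saving runs 7 April – 24 November; the standard-time date in Orium Administrative Region, 2 April 2019, is outside that window, so Orium Administrative Region is on standard time at UTC+12:00.
13:15 UTC + 12h = 01:15 Orium Administrative Region (rolling into the next day, 2 April 2019).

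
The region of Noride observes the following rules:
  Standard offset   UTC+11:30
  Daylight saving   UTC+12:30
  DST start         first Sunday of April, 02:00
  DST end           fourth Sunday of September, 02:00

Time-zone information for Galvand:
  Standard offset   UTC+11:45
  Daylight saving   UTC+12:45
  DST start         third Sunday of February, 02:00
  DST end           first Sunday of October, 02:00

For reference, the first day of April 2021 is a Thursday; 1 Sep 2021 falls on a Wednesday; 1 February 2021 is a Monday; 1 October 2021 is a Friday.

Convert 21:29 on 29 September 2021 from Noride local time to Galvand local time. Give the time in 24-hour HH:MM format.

22:44

1 April 2021 is a Thursday, so the first Sunday is April 4.
1 September 2021 is a Wednesday, so the first Sunday is September 5 and the fourth is September 26.
29 September 2021 does not fall between 4 April and 26 September, so daylight saving is not in effect and Noride is at UTC+11:30.
21:29 Noride − 11h30m = 09:59 UTC.
1 February 2021 is a Monday, so the first Sunday is February 7 and the third is February 21.
1 October 2021 is a Friday, so the first Sunday is October 3.
At the standard offset (UTC+11:45), 09:59 UTC + 11h45m = 21:44 Galvand standard time.
Daylight saving runs 21 February – 3 October; the standard-time date in Galvand, 29 September 2021, is inside that window, so Galvand is at UTC+12:45.
09:59 UTC + 12h45m = 22:44 Galvand.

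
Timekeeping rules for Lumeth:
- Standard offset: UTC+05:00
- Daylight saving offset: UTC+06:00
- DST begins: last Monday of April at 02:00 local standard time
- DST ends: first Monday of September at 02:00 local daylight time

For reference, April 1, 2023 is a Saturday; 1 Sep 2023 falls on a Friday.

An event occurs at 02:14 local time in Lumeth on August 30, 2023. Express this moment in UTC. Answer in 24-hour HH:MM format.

1 April 2023 is a Saturday, so Mondays fall on 3, 10, 17, 24; the last is April 24.
1 September 2023 is a Friday, so the first Monday is September 4.
August 30, 2023 lies within the daylight-saving period (24 April – 4 September), so Lumeth is on daylight time, UTC+06:00.
02:14 local − 6h = 20:14 UTC (rolling into the previous day, 29 August 2023).

20:14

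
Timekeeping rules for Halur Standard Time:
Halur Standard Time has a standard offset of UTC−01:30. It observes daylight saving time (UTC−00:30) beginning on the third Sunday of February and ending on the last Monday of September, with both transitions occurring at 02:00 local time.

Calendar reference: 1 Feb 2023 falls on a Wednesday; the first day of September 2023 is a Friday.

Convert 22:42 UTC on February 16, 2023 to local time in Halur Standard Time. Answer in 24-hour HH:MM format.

1 February 2023 is a Wednesday, so the first Sunday is February 5 and the third is February 19.
1 September 2023 is a Friday, so Mondays fall on 4, 11, 18, 25; the last is September 25.
At the standard offset (UTC−01:30), 22:42 UTC − 1h30m = 21:12 Halur Standard Time standard time.
The standard-time date in Halur Standard Time, February 16, 2023, is outside the daylight-saving period (19 February – 25 September), so Halur Standard Time is on standard time, UTC−01:30.
22:42 UTC − 1h30m = 21:12 local.

21:12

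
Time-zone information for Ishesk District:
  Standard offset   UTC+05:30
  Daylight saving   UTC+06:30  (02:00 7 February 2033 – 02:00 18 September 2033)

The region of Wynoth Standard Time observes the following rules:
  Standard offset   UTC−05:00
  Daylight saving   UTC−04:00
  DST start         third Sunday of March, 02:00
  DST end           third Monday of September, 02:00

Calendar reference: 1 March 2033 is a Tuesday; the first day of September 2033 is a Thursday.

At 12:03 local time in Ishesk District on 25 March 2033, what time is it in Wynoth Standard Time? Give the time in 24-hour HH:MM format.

01:33

25 March 2033 lies within the daylight-saving period (7 February – 18 September), so Ishesk District is on daylight time, UTC+06:30.
12:03 Ishesk District − 6h30m = 05:33 UTC.
1 March 2033 is a Tuesday, so the first Sunday is March 6 and the third is March 20.
1 September 2033 is a Thursday, so the first Monday is September 5 and the third is September 19.
At the standard offset (UTC−05:00), 05:33 UTC − 5h = 00:33 Wynoth Standard Time standard time.
Daylight saving runs 20 March – 19 September; the standard-time date in Wynoth Standard Time, 25 March 2033, is inside that window, so Wynoth Standard Time is at UTC−04:00.
05:33 UTC − 4h = 01:33 Wynoth Standard Time.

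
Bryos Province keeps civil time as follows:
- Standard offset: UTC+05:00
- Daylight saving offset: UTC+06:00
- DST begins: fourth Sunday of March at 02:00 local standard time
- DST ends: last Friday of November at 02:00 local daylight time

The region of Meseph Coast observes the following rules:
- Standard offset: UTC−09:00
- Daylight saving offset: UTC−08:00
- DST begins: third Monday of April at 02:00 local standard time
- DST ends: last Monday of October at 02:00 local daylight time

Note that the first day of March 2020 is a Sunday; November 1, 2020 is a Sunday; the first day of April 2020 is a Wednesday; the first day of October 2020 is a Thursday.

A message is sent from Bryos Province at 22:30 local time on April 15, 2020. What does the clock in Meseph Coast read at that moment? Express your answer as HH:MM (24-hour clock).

07:30

1 March 2020 is a Sunday, so the first Sunday is March 1 and the fourth is March 22.
1 November 2020 is a Sunday, so Fridays fall on 6, 13, 20, 27; the last is November 27.
April 15, 2020 falls between 22 March and 27 November, so daylight saving is in effect and Bryos Province is at UTC+06:00.
22:30 Bryos Province − 6h = 16:30 UTC.
1 April 2020 is a Wednesday, so the first Monday is April 6 and the third is April 20.
1 October 2020 is a Thursday, so Mondays fall on 5, 12, 19, 26; the last is October 26.
At the standard offset (UTC−09:00), 16:30 UTC − 9h = 07:30 Meseph Coast standard time.
The standard-time date in Meseph Coast, April 15, 2020, does not fall between 20 April and 26 October, so daylight saving is not in effect and Meseph Coast is at UTC−09:00.
16:30 UTC − 9h = 07:30 Meseph Coast.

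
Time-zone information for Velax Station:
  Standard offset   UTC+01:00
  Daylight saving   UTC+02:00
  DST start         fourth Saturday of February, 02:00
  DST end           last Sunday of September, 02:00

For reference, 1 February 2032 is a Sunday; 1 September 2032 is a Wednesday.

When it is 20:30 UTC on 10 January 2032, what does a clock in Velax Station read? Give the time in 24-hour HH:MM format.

1 February 2032 is a Sunday, so the first Saturday is February 7 and the fourth is February 28.
1 September 2032 is a Wednesday, so Sundays fall on 5, 12, 19, 26; the last is September 26.
At the standard offset (UTC+01:00), 20:30 UTC + 1h = 21:30 Velax Station standard time.
The standard-time date in Velax Station, 10 January 2032, does not fall between 28 February and 26 September, so daylight saving is not in effect and Velax Station is at UTC+01:00.
20:30 UTC + 1h = 21:30 local.

21:30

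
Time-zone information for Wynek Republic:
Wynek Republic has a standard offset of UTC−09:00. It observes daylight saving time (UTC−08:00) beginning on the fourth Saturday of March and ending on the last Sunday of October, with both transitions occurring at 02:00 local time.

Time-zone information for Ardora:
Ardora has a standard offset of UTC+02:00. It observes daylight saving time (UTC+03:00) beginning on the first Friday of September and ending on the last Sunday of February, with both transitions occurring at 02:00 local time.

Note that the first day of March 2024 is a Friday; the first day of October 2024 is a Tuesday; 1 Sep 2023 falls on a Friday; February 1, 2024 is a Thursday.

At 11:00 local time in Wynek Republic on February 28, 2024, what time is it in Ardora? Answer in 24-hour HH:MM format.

22:00

1 March 2024 is a Friday, so the first Saturday is March 2 and the fourth is March 23.
1 October 2024 is a Tuesday, so Sundays fall on 6, 13, 20, 27; the last is October 27.
February 28, 2024 is outside the daylight-saving period (23 March – 27 October), so Wynek Republic is on standard time, UTC−09:00.
11:00 Wynek Republic + 9h = 20:00 UTC.
1 September 2023 is a Friday, so the first Friday is September 1.
1 February 2024 is a Thursday, so Sundays fall on 4, 11, 18, 25; the last is February 25.
At the standard offset (UTC+02:00), 20:00 UTC + 2h = 22:00 Ardora standard time.
Daylight saving runs 1 September 2023 – 25 February 2024; the standard-time date in Ardora, February 28, 2024, is outside that window, so Ardora is on standard time at UTC+02:00.
20:00 UTC + 2h = 22:00 Ardora.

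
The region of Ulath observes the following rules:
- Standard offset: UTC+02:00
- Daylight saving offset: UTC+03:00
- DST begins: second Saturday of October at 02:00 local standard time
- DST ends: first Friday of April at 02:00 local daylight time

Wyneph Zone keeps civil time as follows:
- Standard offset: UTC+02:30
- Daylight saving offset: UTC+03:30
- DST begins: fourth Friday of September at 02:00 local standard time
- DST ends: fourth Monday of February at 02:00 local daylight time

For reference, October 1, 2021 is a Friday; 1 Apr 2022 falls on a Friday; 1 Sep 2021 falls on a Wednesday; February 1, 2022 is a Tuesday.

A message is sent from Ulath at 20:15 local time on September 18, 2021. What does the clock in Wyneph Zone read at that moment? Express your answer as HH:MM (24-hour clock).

1 October 2021 is a Friday, so the first Saturday is October 2 and the second is October 9.
1 April 2022 is a Friday, so the first Friday is April 1.
September 18, 2021 does not fall between 9 October 2021 and 1 April 2022, so daylight saving is not in effect and Ulath is at UTC+02:00.
20:15 Ulath − 2h = 18:15 UTC.
1 September 2021 is a Wednesday, so the first Friday is September 3 and the fourth is September 24.
1 February 2022 is a Tuesday, so the first Monday is February 7 and the fourth is February 28.
At the standard offset (UTC+02:30), 18:15 UTC + 2h30m = 20:45 Wyneph Zone standard time.
The standard-time date in Wyneph Zone, September 18, 2021, is outside the daylight-saving period (24 September 2021 – 28 February 2022), so Wyneph Zone is on standard time, UTC+02:30.
18:15 UTC + 2h30m = 20:45 Wyneph Zone.

20:45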